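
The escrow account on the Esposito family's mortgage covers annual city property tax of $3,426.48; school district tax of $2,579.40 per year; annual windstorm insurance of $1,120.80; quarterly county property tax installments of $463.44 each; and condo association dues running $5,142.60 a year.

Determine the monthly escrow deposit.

City property tax: $3,426.48/yr
School district tax: $2,579.40/yr
Windstorm insurance: $1,120.80/yr
County property tax: $463.44 × 4 = $1,853.76/yr
Condo association dues: $5,142.60/yr
Total per year = $3,426.48 + $2,579.40 + $1,120.80 + $1,853.76 + $5,142.60 = $14,123.04
Per month = $14,123.04 / 12 = $1,176.92

$1,176.92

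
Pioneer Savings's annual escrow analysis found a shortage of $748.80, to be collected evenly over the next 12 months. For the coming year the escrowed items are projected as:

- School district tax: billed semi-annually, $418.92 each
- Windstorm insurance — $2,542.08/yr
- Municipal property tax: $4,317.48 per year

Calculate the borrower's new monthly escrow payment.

School district tax — $418.92 × 2 = $837.84/yr
Windstorm insurance — $2,542.08/yr
Municipal property tax — $4,317.48/yr
Combined annual = $7,697.40
Monthly = $7,697.40 ÷ 12 = $641.45
Shortage spread = $748.80 ÷ 12 = $62.40/mo
New monthly escrow = $641.45 + $62.40 = $703.85

$703.85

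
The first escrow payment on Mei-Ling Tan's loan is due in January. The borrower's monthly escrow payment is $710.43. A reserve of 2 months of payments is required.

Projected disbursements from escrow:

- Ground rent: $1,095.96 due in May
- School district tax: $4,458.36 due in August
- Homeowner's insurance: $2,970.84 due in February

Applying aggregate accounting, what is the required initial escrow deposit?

Cushion = 2 × $710.43 = $1,420.86
Trial balance (start $0, +$710.43 each month, − disbursements):
  Jan: +$710.43 → $710.43
  Feb: +$710.43 − $2,970.84 → -$1,549.98
  Mar: +$710.43 → -$839.55
  Apr: +$710.43 → -$129.12
  May: +$710.43 − $1,095.96 → -$514.65
  Jun: +$710.43 → $195.78
  Jul: +$710.43 → $906.21
  Aug: +$710.43 − $4,458.36 → -$2,841.72
  Sep: +$710.43 → -$2,131.29
  Oct: +$710.43 → -$1,420.86
  Nov: +$710.43 → -$710.43
  Dec: +$710.43 → $0.00
Lowest trial balance = -$2,841.72 (Aug)
Initial deposit = cushion − low point = $1,420.86 − (-$2,841.72) = $4,262.58

$4,262.58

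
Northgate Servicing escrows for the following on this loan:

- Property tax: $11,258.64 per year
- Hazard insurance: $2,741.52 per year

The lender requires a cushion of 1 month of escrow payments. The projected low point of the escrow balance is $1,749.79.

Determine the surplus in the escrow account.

$583.11

Property tax = $11,258.64/yr
Hazard insurance = $2,741.52/yr
Total per year = $14,000.16
Base monthly escrow = $14,000.16 ÷ 12 = $1,166.68
Required cushion = 1 × $1,166.68 = $1,166.68
Surplus = $1,749.79 − $1,166.68 = $583.11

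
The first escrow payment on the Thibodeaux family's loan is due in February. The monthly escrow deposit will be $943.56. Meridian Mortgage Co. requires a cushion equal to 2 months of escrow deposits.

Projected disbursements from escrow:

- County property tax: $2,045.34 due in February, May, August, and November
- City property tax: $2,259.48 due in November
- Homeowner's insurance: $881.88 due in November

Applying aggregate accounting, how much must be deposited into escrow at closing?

Cushion = 2 × $943.56 = $1,887.12
Trial balance (start $0, +$943.56 each month, − disbursements):
  Feb: +$943.56 − $2,045.34 → -$1,101.78
  Mar: +$943.56 → -$158.22
  Apr: +$943.56 → $785.34
  May: +$943.56 − $2,045.34 → -$316.44
  Jun: +$943.56 → $627.12
  Jul: +$943.56 → $1,570.68
  Aug: +$943.56 − $2,045.34 → $468.90
  Sep: +$943.56 → $1,412.46
  Oct: +$943.56 → $2,356.02
  Nov: +$943.56 − $5,186.70 → -$1,887.12
  Dec: +$943.56 → -$943.56
  Jan: +$943.56 → $0.00
Lowest trial balance = -$1,887.12 (Nov)
Initial deposit = cushion − low point = $1,887.12 − (-$1,887.12) = $3,774.24

$3,774.24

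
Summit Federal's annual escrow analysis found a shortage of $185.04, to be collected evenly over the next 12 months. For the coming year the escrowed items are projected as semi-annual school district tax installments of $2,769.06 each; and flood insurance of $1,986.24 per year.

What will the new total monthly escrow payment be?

School district tax: $2,769.06 × 2 = $5,538.12 per year
Flood insurance: $1,986.24 per year
Yearly total = $5,538.12 + $1,986.24 = $7,524.36
Monthly escrow = $7,524.36 / 12 = $627.03
Shortage spread = $185.04 ÷ 12 = $15.42/mo
Adjusted monthly = $627.03 + $15.42 = $642.45

$642.45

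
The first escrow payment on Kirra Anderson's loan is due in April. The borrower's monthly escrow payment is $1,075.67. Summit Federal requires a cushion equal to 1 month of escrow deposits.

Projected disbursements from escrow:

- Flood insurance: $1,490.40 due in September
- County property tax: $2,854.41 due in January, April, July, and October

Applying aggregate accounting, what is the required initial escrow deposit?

$3,599.61

Cushion = 1 × $1,075.67 = $1,075.67
Trial balance (start $0, +$1,075.67 each month, − disbursements):
  Apr: +$1,075.67 − $2,854.41 → -$1,778.74
  May: +$1,075.67 → -$703.07
  Jun: +$1,075.67 → $372.60
  Jul: +$1,075.67 − $2,854.41 → -$1,406.14
  Aug: +$1,075.67 → -$330.47
  Sep: +$1,075.67 − $1,490.40 → -$745.20
  Oct: +$1,075.67 − $2,854.41 → -$2,523.94
  Nov: +$1,075.67 → -$1,448.27
  Dec: +$1,075.67 → -$372.60
  Jan: +$1,075.67 − $2,854.41 → -$2,151.34
  Feb: +$1,075.67 → -$1,075.67
  Mar: +$1,075.67 → $0.00
Lowest trial balance = -$2,523.94 (Oct)
Initial deposit = cushion − low point = $1,075.67 − (-$2,523.94) = $3,599.61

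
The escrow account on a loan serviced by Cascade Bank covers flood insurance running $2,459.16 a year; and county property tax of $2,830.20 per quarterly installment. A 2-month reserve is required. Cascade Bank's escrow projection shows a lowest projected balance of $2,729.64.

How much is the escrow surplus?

$432.98

Flood insurance = $2,459.16 per year
County property tax = $2,830.20 × 4 = $11,320.80 per year
Total annual escrow = $2,459.16 + $11,320.80 = $13,779.96
Per month = $13,779.96 / 12 = $1,148.33
Cushion = 2 × $1,148.33 = $2,296.66
Surplus = $2,729.64 − $2,296.66 = $432.98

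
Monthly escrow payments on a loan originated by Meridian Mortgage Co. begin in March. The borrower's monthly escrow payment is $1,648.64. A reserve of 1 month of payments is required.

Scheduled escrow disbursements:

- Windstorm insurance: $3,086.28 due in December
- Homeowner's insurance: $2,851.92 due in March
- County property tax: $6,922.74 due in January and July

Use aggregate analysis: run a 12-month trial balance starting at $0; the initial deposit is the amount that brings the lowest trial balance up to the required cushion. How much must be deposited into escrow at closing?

Cushion = 1 × $1,648.64 = $1,648.64
Trial balance (start $0, +$1,648.64 each month, − disbursements):
  Mar: +$1,648.64 − $2,851.92 → -$1,203.28
  Apr: +$1,648.64 → $445.36
  May: +$1,648.64 → $2,094.00
  Jun: +$1,648.64 → $3,742.64
  Jul: +$1,648.64 − $6,922.74 → -$1,531.46
  Aug: +$1,648.64 → $117.18
  Sep: +$1,648.64 → $1,765.82
  Oct: +$1,648.64 → $3,414.46
  Nov: +$1,648.64 → $5,063.10
  Dec: +$1,648.64 − $3,086.28 → $3,625.46
  Jan: +$1,648.64 − $6,922.74 → -$1,648.64
  Feb: +$1,648.64 → $0.00
Lowest trial balance = -$1,648.64 (Jan)
Initial deposit = cushion − low point = $1,648.64 − (-$1,648.64) = $3,297.28

$3,297.28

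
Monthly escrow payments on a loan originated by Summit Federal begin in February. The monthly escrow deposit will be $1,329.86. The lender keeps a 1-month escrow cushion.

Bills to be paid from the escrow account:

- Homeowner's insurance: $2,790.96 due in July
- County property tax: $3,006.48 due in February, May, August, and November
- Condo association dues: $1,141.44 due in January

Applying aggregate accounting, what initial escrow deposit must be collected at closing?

Cushion = 1 × $1,329.86 = $1,329.86
Trial balance (start $0, +$1,329.86 each month, − disbursements):
  Feb: +$1,329.86 − $3,006.48 → -$1,676.62
  Mar: +$1,329.86 → -$346.76
  Apr: +$1,329.86 → $983.10
  May: +$1,329.86 − $3,006.48 → -$693.52
  Jun: +$1,329.86 → $636.34
  Jul: +$1,329.86 − $2,790.96 → -$824.76
  Aug: +$1,329.86 − $3,006.48 → -$2,501.38
  Sep: +$1,329.86 → -$1,171.52
  Oct: +$1,329.86 → $158.34
  Nov: +$1,329.86 − $3,006.48 → -$1,518.28
  Dec: +$1,329.86 → -$188.42
  Jan: +$1,329.86 − $1,141.44 → $0.00
Lowest trial balance = -$2,501.38 (Aug)
Initial deposit = cushion − low point = $1,329.86 − (-$2,501.38) = $3,831.24

$3,831.24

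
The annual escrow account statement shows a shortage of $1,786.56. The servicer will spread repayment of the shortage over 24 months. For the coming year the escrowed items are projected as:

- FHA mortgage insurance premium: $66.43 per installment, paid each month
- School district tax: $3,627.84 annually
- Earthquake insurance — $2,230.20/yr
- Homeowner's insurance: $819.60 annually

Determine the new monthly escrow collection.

$697.34

FHA mortgage insurance premium: $66.43 × 12 = $797.16 per year
School district tax: $3,627.84 per year
Earthquake insurance: $2,230.20 per year
Homeowner's insurance: $819.60 per year
Yearly total = $7,474.80
Base monthly escrow = $7,474.80 ÷ 12 = $622.90
Monthly shortage recovery: $1,786.56 ÷ 24 = $74.44
Adjusted monthly = $622.90 + $74.44 = $697.34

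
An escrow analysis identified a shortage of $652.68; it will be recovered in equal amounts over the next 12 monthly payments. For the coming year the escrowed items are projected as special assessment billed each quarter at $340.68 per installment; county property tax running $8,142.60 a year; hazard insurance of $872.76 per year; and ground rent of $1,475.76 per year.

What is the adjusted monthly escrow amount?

$1,042.21

Special assessment = $340.68 × 4 = $1,362.72 annually
County property tax = $8,142.60 annually
Hazard insurance = $872.76 annually
Ground rent = $1,475.76 annually
Combined annual = $11,853.84
Base monthly escrow = $11,853.84 ÷ 12 = $987.82
Shortage spread = $652.68 / 12 = $54.39/mo
New monthly escrow = $987.82 + $54.39 = $1,042.21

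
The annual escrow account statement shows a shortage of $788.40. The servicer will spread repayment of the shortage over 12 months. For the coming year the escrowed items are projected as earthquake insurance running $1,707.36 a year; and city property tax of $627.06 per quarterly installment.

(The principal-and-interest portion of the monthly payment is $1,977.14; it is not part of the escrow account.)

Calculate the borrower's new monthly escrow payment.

$417.00

Earthquake insurance — $1,707.36/yr
City property tax — $627.06 × 4 = $2,508.24/yr
Yearly total = $1,707.36 + $2,508.24 = $4,215.60
Monthly escrow = $4,215.60 / 12 = $351.30
Shortage spread = $788.40 / 12 = $65.70/mo
New monthly escrow = $351.30 + $65.70 = $417.00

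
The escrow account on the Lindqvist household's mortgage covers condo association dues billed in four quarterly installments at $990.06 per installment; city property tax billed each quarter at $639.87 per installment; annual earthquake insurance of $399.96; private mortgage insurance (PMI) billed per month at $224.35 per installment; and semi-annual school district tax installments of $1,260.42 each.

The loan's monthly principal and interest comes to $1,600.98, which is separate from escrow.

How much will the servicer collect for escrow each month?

Condo association dues = $990.06 × 4 = $3,960.24 per year
City property tax = $639.87 × 4 = $2,559.48 per year
Earthquake insurance = $399.96 per year
Private mortgage insurance (PMI) = $224.35 × 12 = $2,692.20 per year
School district tax = $1,260.42 × 2 = $2,520.84 per year
Annual escrow total = $3,960.24 + $2,559.48 + $399.96 + $2,692.20 + $2,520.84 = $12,132.72
Monthly = $12,132.72 / 12 = $1,011.06

$1,011.06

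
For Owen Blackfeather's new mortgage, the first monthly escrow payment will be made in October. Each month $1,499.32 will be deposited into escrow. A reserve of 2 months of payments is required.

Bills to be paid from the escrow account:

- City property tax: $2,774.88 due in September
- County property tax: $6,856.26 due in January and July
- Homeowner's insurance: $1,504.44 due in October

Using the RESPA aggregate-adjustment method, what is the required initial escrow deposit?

Cushion = 2 × $1,499.32 = $2,998.64
Trial balance (start $0, +$1,499.32 each month, − disbursements):
  Oct: +$1,499.32 − $1,504.44 → -$5.12
  Nov: +$1,499.32 → $1,494.20
  Dec: +$1,499.32 → $2,993.52
  Jan: +$1,499.32 − $6,856.26 → -$2,363.42
  Feb: +$1,499.32 → -$864.10
  Mar: +$1,499.32 → $635.22
  Apr: +$1,499.32 → $2,134.54
  May: +$1,499.32 → $3,633.86
  Jun: +$1,499.32 → $5,133.18
  Jul: +$1,499.32 − $6,856.26 → -$223.76
  Aug: +$1,499.32 → $1,275.56
  Sep: +$1,499.32 − $2,774.88 → $0.00
Lowest trial balance = -$2,363.42 (Jan)
Initial deposit = cushion − low point = $2,998.64 − (-$2,363.42) = $5,362.06

$5,362.06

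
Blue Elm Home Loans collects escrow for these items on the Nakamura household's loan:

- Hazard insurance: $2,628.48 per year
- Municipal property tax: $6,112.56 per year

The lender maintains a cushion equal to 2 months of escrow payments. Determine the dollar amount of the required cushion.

$1,456.84

Hazard insurance: $2,628.48/yr
Municipal property tax: $6,112.56/yr
Yearly total = $8,741.04
Per month = $8,741.04 / 12 = $728.42
Required cushion = 2 × $728.42 = $1,456.84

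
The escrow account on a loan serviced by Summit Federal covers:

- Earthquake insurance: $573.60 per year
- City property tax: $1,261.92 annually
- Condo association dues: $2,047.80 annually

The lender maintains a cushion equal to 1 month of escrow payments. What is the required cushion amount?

Earthquake insurance — $573.60 annually
City property tax — $1,261.92 annually
Condo association dues — $2,047.80 annually
Combined annual = $3,883.32
Monthly escrow = $3,883.32 / 12 = $323.61
Required cushion = 1 × $323.61 = $323.61

$323.61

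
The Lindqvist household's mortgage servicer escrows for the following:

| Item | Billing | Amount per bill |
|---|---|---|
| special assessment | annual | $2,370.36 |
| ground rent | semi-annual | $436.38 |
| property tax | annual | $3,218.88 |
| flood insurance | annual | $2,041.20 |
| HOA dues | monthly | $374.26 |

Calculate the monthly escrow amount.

Special assessment: $2,370.36 per year
Ground rent: $436.38 × 2 = $872.76 per year
Property tax: $3,218.88 per year
Flood insurance: $2,041.20 per year
HOA dues: $374.26 × 12 = $4,491.12 per year
Total annual escrow = $12,994.32
Per month = $12,994.32 / 12 = $1,082.86

$1,082.86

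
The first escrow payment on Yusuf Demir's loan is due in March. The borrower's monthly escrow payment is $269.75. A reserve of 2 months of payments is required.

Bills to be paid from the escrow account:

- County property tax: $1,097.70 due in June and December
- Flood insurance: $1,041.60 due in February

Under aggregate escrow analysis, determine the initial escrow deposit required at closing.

$558.20

Cushion = 2 × $269.75 = $539.50
Trial balance (start $0, +$269.75 each month, − disbursements):
  Mar: +$269.75 → $269.75
  Apr: +$269.75 → $539.50
  May: +$269.75 → $809.25
  Jun: +$269.75 − $1,097.70 → -$18.70
  Jul: +$269.75 → $251.05
  Aug: +$269.75 → $520.80
  Sep: +$269.75 → $790.55
  Oct: +$269.75 → $1,060.30
  Nov: +$269.75 → $1,330.05
  Dec: +$269.75 − $1,097.70 → $502.10
  Jan: +$269.75 → $771.85
  Feb: +$269.75 − $1,041.60 → $0.00
Lowest trial balance = -$18.70 (Jun)
Initial deposit = cushion − low point = $539.50 − (-$18.70) = $558.20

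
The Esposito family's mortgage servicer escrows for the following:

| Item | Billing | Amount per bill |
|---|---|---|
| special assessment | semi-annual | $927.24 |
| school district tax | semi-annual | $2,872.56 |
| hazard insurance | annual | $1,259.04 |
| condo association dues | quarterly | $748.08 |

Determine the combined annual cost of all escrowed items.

$11,850.96

Special assessment — $927.24 × 2 = $1,854.48/yr
School district tax — $2,872.56 × 2 = $5,745.12/yr
Hazard insurance — $1,259.04/yr
Condo association dues — $748.08 × 4 = $2,992.32/yr
Yearly total = $11,850.96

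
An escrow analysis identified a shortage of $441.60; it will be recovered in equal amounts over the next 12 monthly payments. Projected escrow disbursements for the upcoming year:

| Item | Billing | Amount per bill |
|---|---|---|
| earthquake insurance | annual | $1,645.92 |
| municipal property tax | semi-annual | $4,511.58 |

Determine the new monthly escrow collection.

Earthquake insurance: $1,645.92 annually
Municipal property tax: $4,511.58 × 2 = $9,023.16 annually
Annual escrow total = $1,645.92 + $9,023.16 = $10,669.08
Monthly = $10,669.08 / 12 = $889.09
Shortage per month = $441.60 / 12 = $36.80
New monthly escrow = $889.09 + $36.80 = $925.89

$925.89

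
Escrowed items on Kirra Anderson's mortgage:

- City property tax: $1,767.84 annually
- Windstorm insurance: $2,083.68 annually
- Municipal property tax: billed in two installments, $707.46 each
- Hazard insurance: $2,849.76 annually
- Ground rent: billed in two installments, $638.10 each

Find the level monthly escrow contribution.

City property tax — $1,767.84 per year
Windstorm insurance — $2,083.68 per year
Municipal property tax — $707.46 × 2 = $1,414.92 per year
Hazard insurance — $2,849.76 per year
Ground rent — $638.10 × 2 = $1,276.20 per year
Total per year = $9,392.40
Monthly escrow = $9,392.40 ÷ 12 = $782.70

$782.70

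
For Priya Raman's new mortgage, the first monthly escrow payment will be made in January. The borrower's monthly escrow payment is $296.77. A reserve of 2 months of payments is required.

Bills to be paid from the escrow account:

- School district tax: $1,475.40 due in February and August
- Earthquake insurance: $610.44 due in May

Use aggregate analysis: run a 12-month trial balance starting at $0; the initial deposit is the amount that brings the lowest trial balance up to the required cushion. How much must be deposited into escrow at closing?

$1,780.62

Cushion = 2 × $296.77 = $593.54
Trial balance (start $0, +$296.77 each month, − disbursements):
  Jan: +$296.77 → $296.77
  Feb: +$296.77 − $1,475.40 → -$881.86
  Mar: +$296.77 → -$585.09
  Apr: +$296.77 → -$288.32
  May: +$296.77 − $610.44 → -$601.99
  Jun: +$296.77 → -$305.22
  Jul: +$296.77 → -$8.45
  Aug: +$296.77 − $1,475.40 → -$1,187.08
  Sep: +$296.77 → -$890.31
  Oct: +$296.77 → -$593.54
  Nov: +$296.77 → -$296.77
  Dec: +$296.77 → $0.00
Lowest trial balance = -$1,187.08 (Aug)
Initial deposit = cushion − low point = $593.54 − (-$1,187.08) = $1,780.62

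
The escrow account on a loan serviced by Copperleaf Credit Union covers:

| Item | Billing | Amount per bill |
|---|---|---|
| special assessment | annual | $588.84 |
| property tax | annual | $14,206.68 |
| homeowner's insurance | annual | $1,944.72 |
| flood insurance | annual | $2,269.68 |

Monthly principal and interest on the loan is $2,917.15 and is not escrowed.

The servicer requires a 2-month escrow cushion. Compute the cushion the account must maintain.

Special assessment = $588.84/yr
Property tax = $14,206.68/yr
Homeowner's insurance = $1,944.72/yr
Flood insurance = $2,269.68/yr
Total per year = $19,009.92
Monthly = $19,009.92 ÷ 12 = $1,584.16
Reserve = 2 × $1,584.16 = $3,168.32

$3,168.32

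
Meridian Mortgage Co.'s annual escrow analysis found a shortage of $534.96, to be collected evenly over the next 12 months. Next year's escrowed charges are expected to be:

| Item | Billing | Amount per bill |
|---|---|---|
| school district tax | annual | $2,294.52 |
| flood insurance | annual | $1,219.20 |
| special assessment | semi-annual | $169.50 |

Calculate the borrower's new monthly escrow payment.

School district tax — $2,294.52/yr
Flood insurance — $1,219.20/yr
Special assessment — $169.50 × 2 = $339.00/yr
Combined annual = $3,852.72
Monthly escrow = $3,852.72 / 12 = $321.06
Shortage per month = $534.96 / 12 = $44.58
New monthly escrow = $321.06 + $44.58 = $365.64

$365.64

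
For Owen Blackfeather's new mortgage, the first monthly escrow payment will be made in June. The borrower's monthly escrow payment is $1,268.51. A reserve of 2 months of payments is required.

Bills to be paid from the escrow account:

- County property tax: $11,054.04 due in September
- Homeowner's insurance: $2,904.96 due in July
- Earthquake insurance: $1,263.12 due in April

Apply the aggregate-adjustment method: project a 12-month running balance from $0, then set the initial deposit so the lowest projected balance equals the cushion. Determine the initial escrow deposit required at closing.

$11,421.98

Cushion = 2 × $1,268.51 = $2,537.02
Trial balance (start $0, +$1,268.51 each month, − disbursements):
  Jun: +$1,268.51 → $1,268.51
  Jul: +$1,268.51 − $2,904.96 → -$367.94
  Aug: +$1,268.51 → $900.57
  Sep: +$1,268.51 − $11,054.04 → -$8,884.96
  Oct: +$1,268.51 → -$7,616.45
  Nov: +$1,268.51 → -$6,347.94
  Dec: +$1,268.51 → -$5,079.43
  Jan: +$1,268.51 → -$3,810.92
  Feb: +$1,268.51 → -$2,542.41
  Mar: +$1,268.51 → -$1,273.90
  Apr: +$1,268.51 − $1,263.12 → -$1,268.51
  May: +$1,268.51 → $0.00
Lowest trial balance = -$8,884.96 (Sep)
Initial deposit = cushion − low point = $2,537.02 − (-$8,884.96) = $11,421.98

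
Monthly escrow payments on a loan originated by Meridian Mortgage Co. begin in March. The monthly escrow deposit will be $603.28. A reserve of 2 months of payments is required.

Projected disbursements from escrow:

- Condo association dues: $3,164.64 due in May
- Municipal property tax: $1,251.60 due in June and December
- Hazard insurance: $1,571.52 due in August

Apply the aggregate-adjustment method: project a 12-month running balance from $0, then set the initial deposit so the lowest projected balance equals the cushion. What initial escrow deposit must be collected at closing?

Cushion = 2 × $603.28 = $1,206.56
Trial balance (start $0, +$603.28 each month, − disbursements):
  Mar: +$603.28 → $603.28
  Apr: +$603.28 → $1,206.56
  May: +$603.28 − $3,164.64 → -$1,354.80
  Jun: +$603.28 − $1,251.60 → -$2,003.12
  Jul: +$603.28 → -$1,399.84
  Aug: +$603.28 − $1,571.52 → -$2,368.08
  Sep: +$603.28 → -$1,764.80
  Oct: +$603.28 → -$1,161.52
  Nov: +$603.28 → -$558.24
  Dec: +$603.28 − $1,251.60 → -$1,206.56
  Jan: +$603.28 → -$603.28
  Feb: +$603.28 → $0.00
Lowest trial balance = -$2,368.08 (Aug)
Initial deposit = cushion − low point = $1,206.56 − (-$2,368.08) = $3,574.64

$3,574.64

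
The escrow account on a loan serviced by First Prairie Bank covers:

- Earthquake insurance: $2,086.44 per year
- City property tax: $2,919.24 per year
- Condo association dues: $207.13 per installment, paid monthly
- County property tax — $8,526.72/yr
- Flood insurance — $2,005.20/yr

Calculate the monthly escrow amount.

$1,501.93

Earthquake insurance — $2,086.44
City property tax — $2,919.24
Condo association dues — $207.13 × 12 = $2,485.56
County property tax — $8,526.72
Flood insurance — $2,005.20
Yearly total = $2,086.44 + $2,919.24 + $2,485.56 + $8,526.72 + $2,005.20 = $18,023.16
Base monthly escrow = $18,023.16 ÷ 12 = $1,501.93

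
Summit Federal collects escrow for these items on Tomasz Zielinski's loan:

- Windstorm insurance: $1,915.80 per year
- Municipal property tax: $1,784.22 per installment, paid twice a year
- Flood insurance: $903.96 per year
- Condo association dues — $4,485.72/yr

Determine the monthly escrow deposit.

$906.16

Windstorm insurance — $1,915.80
Municipal property tax — $1,784.22 × 2 = $3,568.44
Flood insurance — $903.96
Condo association dues — $4,485.72
Total annual escrow = $1,915.80 + $3,568.44 + $903.96 + $4,485.72 = $10,873.92
Base monthly escrow = $10,873.92 ÷ 12 = $906.16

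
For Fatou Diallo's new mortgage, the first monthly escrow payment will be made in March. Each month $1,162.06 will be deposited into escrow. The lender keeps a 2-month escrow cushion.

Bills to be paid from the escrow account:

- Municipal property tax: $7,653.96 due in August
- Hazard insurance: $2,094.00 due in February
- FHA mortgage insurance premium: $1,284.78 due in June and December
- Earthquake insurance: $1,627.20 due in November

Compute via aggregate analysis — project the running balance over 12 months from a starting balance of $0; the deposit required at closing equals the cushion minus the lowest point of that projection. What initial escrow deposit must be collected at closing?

Cushion = 2 × $1,162.06 = $2,324.12
Trial balance (start $0, +$1,162.06 each month, − disbursements):
  Mar: +$1,162.06 → $1,162.06
  Apr: +$1,162.06 → $2,324.12
  May: +$1,162.06 → $3,486.18
  Jun: +$1,162.06 − $1,284.78 → $3,363.46
  Jul: +$1,162.06 → $4,525.52
  Aug: +$1,162.06 − $7,653.96 → -$1,966.38
  Sep: +$1,162.06 → -$804.32
  Oct: +$1,162.06 → $357.74
  Nov: +$1,162.06 − $1,627.20 → -$107.40
  Dec: +$1,162.06 − $1,284.78 → -$230.12
  Jan: +$1,162.06 → $931.94
  Feb: +$1,162.06 − $2,094.00 → $0.00
Lowest trial balance = -$1,966.38 (Aug)
Initial deposit = cushion − low point = $2,324.12 − (-$1,966.38) = $4,290.50

$4,290.50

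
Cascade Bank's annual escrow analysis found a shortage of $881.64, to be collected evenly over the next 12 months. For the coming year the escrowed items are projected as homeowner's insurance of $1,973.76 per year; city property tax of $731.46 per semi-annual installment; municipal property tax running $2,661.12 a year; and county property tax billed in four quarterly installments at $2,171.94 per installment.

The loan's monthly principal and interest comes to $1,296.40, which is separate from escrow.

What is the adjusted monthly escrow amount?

$1,305.60

Homeowner's insurance = $1,973.76 annually
City property tax = $731.46 × 2 = $1,462.92 annually
Municipal property tax = $2,661.12 annually
County property tax = $2,171.94 × 4 = $8,687.76 annually
Total annual escrow = $1,973.76 + $1,462.92 + $2,661.12 + $8,687.76 = $14,785.56
Monthly escrow = $14,785.56 ÷ 12 = $1,232.13
Monthly shortage recovery: $881.64 ÷ 12 = $73.47
New monthly escrow = $1,232.13 + $73.47 = $1,305.60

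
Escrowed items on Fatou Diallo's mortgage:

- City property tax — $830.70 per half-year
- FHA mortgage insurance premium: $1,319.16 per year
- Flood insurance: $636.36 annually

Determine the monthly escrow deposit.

City property tax — $830.70 × 2 = $1,661.40/yr
FHA mortgage insurance premium — $1,319.16/yr
Flood insurance — $636.36/yr
Annual escrow total = $1,661.40 + $1,319.16 + $636.36 = $3,616.92
Base monthly escrow = $3,616.92 / 12 = $301.41

$301.41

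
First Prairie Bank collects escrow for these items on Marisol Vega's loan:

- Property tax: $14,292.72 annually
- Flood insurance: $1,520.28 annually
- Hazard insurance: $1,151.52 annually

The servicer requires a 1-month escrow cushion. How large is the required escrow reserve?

Property tax: $14,292.72
Flood insurance: $1,520.28
Hazard insurance: $1,151.52
Annual escrow total = $16,964.52
Per month = $16,964.52 ÷ 12 = $1,413.71
Cushion = 1 × $1,413.71 = $1,413.71

$1,413.71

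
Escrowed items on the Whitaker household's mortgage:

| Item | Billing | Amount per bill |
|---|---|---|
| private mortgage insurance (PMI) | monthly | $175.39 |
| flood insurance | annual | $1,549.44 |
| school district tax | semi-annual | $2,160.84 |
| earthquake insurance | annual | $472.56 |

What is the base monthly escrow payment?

Private mortgage insurance (PMI): $175.39 × 12 = $2,104.68 per year
Flood insurance: $1,549.44 per year
School district tax: $2,160.84 × 2 = $4,321.68 per year
Earthquake insurance: $472.56 per year
Total per year = $2,104.68 + $1,549.44 + $4,321.68 + $472.56 = $8,448.36
Base monthly escrow = $8,448.36 / 12 = $704.03

$704.03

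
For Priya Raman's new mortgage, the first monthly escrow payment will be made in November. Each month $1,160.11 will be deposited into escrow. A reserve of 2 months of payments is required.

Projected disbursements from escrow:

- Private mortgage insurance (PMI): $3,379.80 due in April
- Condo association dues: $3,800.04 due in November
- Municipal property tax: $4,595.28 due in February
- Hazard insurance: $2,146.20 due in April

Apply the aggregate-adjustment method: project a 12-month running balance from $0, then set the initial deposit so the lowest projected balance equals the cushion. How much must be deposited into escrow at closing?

$9,280.88

Cushion = 2 × $1,160.11 = $2,320.22
Trial balance (start $0, +$1,160.11 each month, − disbursements):
  Nov: +$1,160.11 − $3,800.04 → -$2,639.93
  Dec: +$1,160.11 → -$1,479.82
  Jan: +$1,160.11 → -$319.71
  Feb: +$1,160.11 − $4,595.28 → -$3,754.88
  Mar: +$1,160.11 → -$2,594.77
  Apr: +$1,160.11 − $5,526.00 → -$6,960.66
  May: +$1,160.11 → -$5,800.55
  Jun: +$1,160.11 → -$4,640.44
  Jul: +$1,160.11 → -$3,480.33
  Aug: +$1,160.11 → -$2,320.22
  Sep: +$1,160.11 → -$1,160.11
  Oct: +$1,160.11 → $0.00
Lowest trial balance = -$6,960.66 (Apr)
Initial deposit = cushion − low point = $2,320.22 − (-$6,960.66) = $9,280.88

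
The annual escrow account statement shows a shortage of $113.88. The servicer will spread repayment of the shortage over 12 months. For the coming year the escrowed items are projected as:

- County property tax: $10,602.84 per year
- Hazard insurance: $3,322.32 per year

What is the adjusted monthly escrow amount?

County property tax — $10,602.84/yr
Hazard insurance — $3,322.32/yr
Total annual escrow = $10,602.84 + $3,322.32 = $13,925.16
Monthly = $13,925.16 / 12 = $1,160.43
Monthly shortage recovery: $113.88 ÷ 12 = $9.49
Adjusted monthly = $1,160.43 + $9.49 = $1,169.92

$1,169.92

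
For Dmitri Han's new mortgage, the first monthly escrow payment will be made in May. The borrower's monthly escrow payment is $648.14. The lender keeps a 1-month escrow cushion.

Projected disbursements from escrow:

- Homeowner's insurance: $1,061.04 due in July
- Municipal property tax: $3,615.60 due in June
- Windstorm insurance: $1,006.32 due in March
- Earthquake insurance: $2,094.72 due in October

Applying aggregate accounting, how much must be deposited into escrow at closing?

Cushion = 1 × $648.14 = $648.14
Trial balance (start $0, +$648.14 each month, − disbursements):
  May: +$648.14 → $648.14
  Jun: +$648.14 − $3,615.60 → -$2,319.32
  Jul: +$648.14 − $1,061.04 → -$2,732.22
  Aug: +$648.14 → -$2,084.08
  Sep: +$648.14 → -$1,435.94
  Oct: +$648.14 − $2,094.72 → -$2,882.52
  Nov: +$648.14 → -$2,234.38
  Dec: +$648.14 → -$1,586.24
  Jan: +$648.14 → -$938.10
  Feb: +$648.14 → -$289.96
  Mar: +$648.14 − $1,006.32 → -$648.14
  Apr: +$648.14 → $0.00
Lowest trial balance = -$2,882.52 (Oct)
Initial deposit = cushion − low point = $648.14 − (-$2,882.52) = $3,530.66

$3,530.66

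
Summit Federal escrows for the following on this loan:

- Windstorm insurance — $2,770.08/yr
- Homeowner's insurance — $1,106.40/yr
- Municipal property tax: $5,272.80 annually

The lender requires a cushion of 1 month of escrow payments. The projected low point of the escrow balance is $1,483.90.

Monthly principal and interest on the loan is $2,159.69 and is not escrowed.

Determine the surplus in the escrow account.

Windstorm insurance = $2,770.08
Homeowner's insurance = $1,106.40
Municipal property tax = $5,272.80
Annual escrow total = $2,770.08 + $1,106.40 + $5,272.80 = $9,149.28
Per month = $9,149.28 ÷ 12 = $762.44
Required reserve = 1 × $762.44 = $762.44
Surplus = $1,483.90 − $762.44 = $721.46

$721.46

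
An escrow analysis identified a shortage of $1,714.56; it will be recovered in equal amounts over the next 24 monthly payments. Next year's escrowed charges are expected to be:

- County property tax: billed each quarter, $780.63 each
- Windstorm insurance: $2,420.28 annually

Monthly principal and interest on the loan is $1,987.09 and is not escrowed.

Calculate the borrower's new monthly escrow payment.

$533.34

County property tax: $780.63 × 4 = $3,122.52/yr
Windstorm insurance: $2,420.28/yr
Annual escrow total = $3,122.52 + $2,420.28 = $5,542.80
Base monthly escrow = $5,542.80 ÷ 12 = $461.90
Shortage spread = $1,714.56 / 24 = $71.44/mo
Adjusted monthly = $461.90 + $71.44 = $533.34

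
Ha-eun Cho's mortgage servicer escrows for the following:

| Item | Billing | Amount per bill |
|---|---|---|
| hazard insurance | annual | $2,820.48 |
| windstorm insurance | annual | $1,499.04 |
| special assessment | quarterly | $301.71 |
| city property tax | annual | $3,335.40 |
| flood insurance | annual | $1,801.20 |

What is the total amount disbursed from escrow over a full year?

Hazard insurance = $2,820.48 per year
Windstorm insurance = $1,499.04 per year
Special assessment = $301.71 × 4 = $1,206.84 per year
City property tax = $3,335.40 per year
Flood insurance = $1,801.20 per year
Annual escrow total = $2,820.48 + $1,499.04 + $1,206.84 + $3,335.40 + $1,801.20 = $10,662.96

$10,662.96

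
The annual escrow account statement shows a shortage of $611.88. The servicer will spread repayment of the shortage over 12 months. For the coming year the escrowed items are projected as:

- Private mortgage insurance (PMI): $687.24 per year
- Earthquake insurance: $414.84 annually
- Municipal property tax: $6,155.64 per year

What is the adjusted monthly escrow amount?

Private mortgage insurance (PMI) = $687.24 per year
Earthquake insurance = $414.84 per year
Municipal property tax = $6,155.64 per year
Combined annual = $687.24 + $414.84 + $6,155.64 = $7,257.72
Base monthly escrow = $7,257.72 ÷ 12 = $604.81
Shortage spread = $611.88 ÷ 12 = $50.99/mo
Adjusted monthly = $604.81 + $50.99 = $655.80

$655.80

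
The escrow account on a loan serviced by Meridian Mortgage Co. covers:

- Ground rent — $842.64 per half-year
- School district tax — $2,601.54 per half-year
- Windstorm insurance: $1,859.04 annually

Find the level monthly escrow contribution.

Ground rent — $842.64 × 2 = $1,685.28/yr
School district tax — $2,601.54 × 2 = $5,203.08/yr
Windstorm insurance — $1,859.04/yr
Total per year = $1,685.28 + $5,203.08 + $1,859.04 = $8,747.40
Per month = $8,747.40 / 12 = $728.95

$728.95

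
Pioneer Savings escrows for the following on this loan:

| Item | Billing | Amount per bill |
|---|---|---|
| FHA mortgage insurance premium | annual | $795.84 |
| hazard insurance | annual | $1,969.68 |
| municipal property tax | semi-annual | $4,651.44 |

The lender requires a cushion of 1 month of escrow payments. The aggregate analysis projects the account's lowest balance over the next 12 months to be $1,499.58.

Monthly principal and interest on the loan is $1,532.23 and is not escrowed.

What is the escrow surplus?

FHA mortgage insurance premium = $795.84
Hazard insurance = $1,969.68
Municipal property tax = $4,651.44 × 2 = $9,302.88
Annual escrow total = $795.84 + $1,969.68 + $9,302.88 = $12,068.40
Monthly escrow = $12,068.40 / 12 = $1,005.70
Required reserve = 1 × $1,005.70 = $1,005.70
Excess over cushion: $1,499.58 − $1,005.70 = $493.88

$493.88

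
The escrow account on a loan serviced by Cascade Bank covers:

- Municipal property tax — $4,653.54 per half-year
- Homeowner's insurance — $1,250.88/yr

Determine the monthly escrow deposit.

$879.83

Municipal property tax — $4,653.54 × 2 = $9,307.08 per year
Homeowner's insurance — $1,250.88 per year
Total per year = $9,307.08 + $1,250.88 = $10,557.96
Per month = $10,557.96 ÷ 12 = $879.83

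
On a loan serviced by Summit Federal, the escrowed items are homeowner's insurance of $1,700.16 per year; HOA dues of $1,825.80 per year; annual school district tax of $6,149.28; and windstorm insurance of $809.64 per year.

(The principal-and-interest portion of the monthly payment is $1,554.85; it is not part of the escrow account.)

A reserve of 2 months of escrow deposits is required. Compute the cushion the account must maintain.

$1,747.48

Homeowner's insurance: $1,700.16/yr
HOA dues: $1,825.80/yr
School district tax: $6,149.28/yr
Windstorm insurance: $809.64/yr
Annual escrow total = $1,700.16 + $1,825.80 + $6,149.28 + $809.64 = $10,484.88
Monthly escrow = $10,484.88 ÷ 12 = $873.74
Cushion = 2 × $873.74 = $1,747.48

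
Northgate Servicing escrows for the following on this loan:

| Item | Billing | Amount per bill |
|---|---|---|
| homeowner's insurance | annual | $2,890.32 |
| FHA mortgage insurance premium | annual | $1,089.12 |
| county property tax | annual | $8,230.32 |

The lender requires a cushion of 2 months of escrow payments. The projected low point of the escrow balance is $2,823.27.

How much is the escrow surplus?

Homeowner's insurance: $2,890.32/yr
FHA mortgage insurance premium: $1,089.12/yr
County property tax: $8,230.32/yr
Yearly total = $2,890.32 + $1,089.12 + $8,230.32 = $12,209.76
Per month = $12,209.76 / 12 = $1,017.48
Cushion = 2 × $1,017.48 = $2,034.96
Excess over cushion: $2,823.27 − $2,034.96 = $788.31

$788.31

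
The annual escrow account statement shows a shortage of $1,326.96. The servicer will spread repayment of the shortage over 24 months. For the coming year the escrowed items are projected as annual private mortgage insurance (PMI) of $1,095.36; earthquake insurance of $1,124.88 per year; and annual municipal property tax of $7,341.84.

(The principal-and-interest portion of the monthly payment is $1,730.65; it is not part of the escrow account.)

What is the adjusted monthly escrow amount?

$852.13

Private mortgage insurance (PMI) = $1,095.36 per year
Earthquake insurance = $1,124.88 per year
Municipal property tax = $7,341.84 per year
Yearly total = $1,095.36 + $1,124.88 + $7,341.84 = $9,562.08
Monthly escrow = $9,562.08 ÷ 12 = $796.84
Shortage spread = $1,326.96 ÷ 24 = $55.29/mo
New monthly escrow = $796.84 + $55.29 = $852.13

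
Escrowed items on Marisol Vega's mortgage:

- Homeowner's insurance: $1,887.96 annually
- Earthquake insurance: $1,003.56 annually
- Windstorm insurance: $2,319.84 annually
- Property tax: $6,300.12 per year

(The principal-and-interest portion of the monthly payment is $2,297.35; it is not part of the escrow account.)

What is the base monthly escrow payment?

$959.29

Homeowner's insurance = $1,887.96
Earthquake insurance = $1,003.56
Windstorm insurance = $2,319.84
Property tax = $6,300.12
Yearly total = $11,511.48
Monthly = $11,511.48 ÷ 12 = $959.29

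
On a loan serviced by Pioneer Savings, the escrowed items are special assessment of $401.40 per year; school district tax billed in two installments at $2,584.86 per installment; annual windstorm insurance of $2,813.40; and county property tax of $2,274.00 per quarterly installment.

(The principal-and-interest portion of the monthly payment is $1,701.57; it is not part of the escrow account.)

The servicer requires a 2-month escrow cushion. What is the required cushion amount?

Special assessment — $401.40
School district tax — $2,584.86 × 2 = $5,169.72
Windstorm insurance — $2,813.40
County property tax — $2,274.00 × 4 = $9,096.00
Total per year = $17,480.52
Per month = $17,480.52 ÷ 12 = $1,456.71
Reserve = 2 × $1,456.71 = $2,913.42

$2,913.42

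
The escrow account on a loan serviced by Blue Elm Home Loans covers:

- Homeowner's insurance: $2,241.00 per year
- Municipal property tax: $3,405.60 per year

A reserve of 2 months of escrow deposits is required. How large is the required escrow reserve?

Homeowner's insurance: $2,241.00
Municipal property tax: $3,405.60
Total per year = $2,241.00 + $3,405.60 = $5,646.60
Per month = $5,646.60 ÷ 12 = $470.55
Reserve = 2 × $470.55 = $941.10

$941.10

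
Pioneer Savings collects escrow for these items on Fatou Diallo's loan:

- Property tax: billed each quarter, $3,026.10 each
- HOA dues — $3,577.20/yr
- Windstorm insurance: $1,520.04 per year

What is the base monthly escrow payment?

$1,433.47

Property tax: $3,026.10 × 4 = $12,104.40 annually
HOA dues: $3,577.20 annually
Windstorm insurance: $1,520.04 annually
Yearly total = $12,104.40 + $3,577.20 + $1,520.04 = $17,201.64
Monthly escrow = $17,201.64 / 12 = $1,433.47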